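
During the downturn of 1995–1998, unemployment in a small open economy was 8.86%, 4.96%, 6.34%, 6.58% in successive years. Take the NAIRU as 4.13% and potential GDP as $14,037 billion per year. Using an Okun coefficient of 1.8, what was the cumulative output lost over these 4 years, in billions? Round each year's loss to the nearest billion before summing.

Year 1995: gap = -1.8 × (8.86 - 4.13) = -8.514%, loss ≈ 14037 × 8.514/100 ≈ 1195.
Year 1996: gap = -1.8 × (4.96 - 4.13) = -1.494%, loss ≈ 14037 × 1.494/100 ≈ 210.
Year 1997: gap = -1.8 × (6.34 - 4.13) = -3.978%, loss ≈ 14037 × 3.978/100 ≈ 558.
Year 1998: gap = -1.8 × (6.58 - 4.13) = -4.41%, loss ≈ 14037 × 4.41/100 ≈ 619.
Total lost output = 1195 + 210 + 558 + 619 = 2582 billion.

$2,582 billion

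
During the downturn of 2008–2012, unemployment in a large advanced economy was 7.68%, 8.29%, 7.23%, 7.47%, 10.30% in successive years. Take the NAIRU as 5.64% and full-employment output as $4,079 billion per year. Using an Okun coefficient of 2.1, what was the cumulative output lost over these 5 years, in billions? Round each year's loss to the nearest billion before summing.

Year 2008: gap = -2.1 × (7.68 - 5.64) = -4.284%, loss ≈ 4079 × 4.284/100 ≈ 175.
Year 2009: gap = -2.1 × (8.29 - 5.64) = -5.565%, loss ≈ 4079 × 5.565/100 ≈ 227.
Year 2010: gap = -2.1 × (7.23 - 5.64) = -3.339%, loss ≈ 4079 × 3.339/100 ≈ 136.
Year 2011: gap = -2.1 × (7.47 - 5.64) = -3.843%, loss ≈ 4079 × 3.843/100 ≈ 157.
Year 2012: gap = -2.1 × (10.3 - 5.64) = -9.786%, loss ≈ 4079 × 9.786/100 ≈ 399.
Total lost output = 175 + 227 + 136 + 157 + 399 = 1094 billion.

$1,094 billion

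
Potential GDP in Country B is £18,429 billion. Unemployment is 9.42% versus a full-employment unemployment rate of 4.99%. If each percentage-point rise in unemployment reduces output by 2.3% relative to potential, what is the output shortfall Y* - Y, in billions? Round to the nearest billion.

£1,878 billion

Output gap = -2.3 × (9.42 - 4.99) = -2.3 × 4.43 = -10.189%.
Actual GDP ≈ 18429 × 0.89811 ≈ 16551 billion, so the shortfall is 18429 - 16551 = 1878 billion.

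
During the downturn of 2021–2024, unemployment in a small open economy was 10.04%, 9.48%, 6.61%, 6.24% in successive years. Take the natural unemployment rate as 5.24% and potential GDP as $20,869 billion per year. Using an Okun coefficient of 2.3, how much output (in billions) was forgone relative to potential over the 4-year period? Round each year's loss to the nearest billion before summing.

$5,477 billion

Year 2021: gap = -2.3 × (10.04 - 5.24) = -11.04%, loss ≈ 20869 × 11.04/100 ≈ 2304.
Year 2022: gap = -2.3 × (9.48 - 5.24) = -9.752%, loss ≈ 20869 × 9.752/100 ≈ 2035.
Year 2023: gap = -2.3 × (6.61 - 5.24) = -3.151%, loss ≈ 20869 × 3.151/100 ≈ 658.
Year 2024: gap = -2.3 × (6.24 - 5.24) = -2.3%, loss ≈ 20869 × 2.3/100 ≈ 480.
Total lost output = 2304 + 2035 + 658 + 480 = 5477 billion.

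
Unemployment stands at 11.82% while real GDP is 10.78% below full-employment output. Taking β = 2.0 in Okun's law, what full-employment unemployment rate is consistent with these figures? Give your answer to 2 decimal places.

6.43%

From Okun's law, u - u* = -(output gap)/β = -(-10.78)/2.0 = 5.39 points.
So u* = 11.82 - 5.39 = 6.43%.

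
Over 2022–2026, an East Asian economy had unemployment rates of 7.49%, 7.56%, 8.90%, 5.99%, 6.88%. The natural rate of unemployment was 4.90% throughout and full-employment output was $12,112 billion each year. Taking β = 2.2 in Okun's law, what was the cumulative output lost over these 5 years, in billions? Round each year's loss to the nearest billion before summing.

$3,283 billion

Year 2022: gap = -2.2 × (7.49 - 4.9) = -5.698%, loss ≈ 12112 × 5.698/100 ≈ 690.
Year 2023: gap = -2.2 × (7.56 - 4.9) = -5.852%, loss ≈ 12112 × 5.852/100 ≈ 709.
Year 2024: gap = -2.2 × (8.9 - 4.9) = -8.8%, loss ≈ 12112 × 8.8/100 ≈ 1066.
Year 2025: gap = -2.2 × (5.99 - 4.9) = -2.398%, loss ≈ 12112 × 2.398/100 ≈ 290.
Year 2026: gap = -2.2 × (6.88 - 4.9) = -4.356%, loss ≈ 12112 × 4.356/100 ≈ 528.
Total lost output = 690 + 709 + 1066 + 290 + 528 = 3283 billion.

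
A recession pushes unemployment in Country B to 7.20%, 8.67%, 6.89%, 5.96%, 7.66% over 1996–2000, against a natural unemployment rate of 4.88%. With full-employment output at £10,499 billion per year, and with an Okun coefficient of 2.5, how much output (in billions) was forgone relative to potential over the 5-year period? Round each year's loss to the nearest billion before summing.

Year 1996: gap = -2.5 × (7.2 - 4.88) = -5.8%, loss ≈ 10499 × 5.8/100 ≈ 609.
Year 1997: gap = -2.5 × (8.67 - 4.88) = -9.475%, loss ≈ 10499 × 9.475/100 ≈ 995.
Year 1998: gap = -2.5 × (6.89 - 4.88) = -5.025%, loss ≈ 10499 × 5.025/100 ≈ 528.
Year 1999: gap = -2.5 × (5.96 - 4.88) = -2.7%, loss ≈ 10499 × 2.7/100 ≈ 283.
Year 2000: gap = -2.5 × (7.66 - 4.88) = -6.95%, loss ≈ 10499 × 6.95/100 ≈ 730.
Total lost output = 609 + 995 + 528 + 283 + 730 = 3145 billion.

£3,145 billion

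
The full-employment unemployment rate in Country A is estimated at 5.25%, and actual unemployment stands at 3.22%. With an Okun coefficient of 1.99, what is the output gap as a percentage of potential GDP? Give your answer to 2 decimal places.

The unemployment gap is 3.22 - 5.25 = -2.03 percentage points.
Okun's law gives an output gap of -1.99 × (-2.03) = 4.0397%, i.e. 4.04% above potential.

4.04%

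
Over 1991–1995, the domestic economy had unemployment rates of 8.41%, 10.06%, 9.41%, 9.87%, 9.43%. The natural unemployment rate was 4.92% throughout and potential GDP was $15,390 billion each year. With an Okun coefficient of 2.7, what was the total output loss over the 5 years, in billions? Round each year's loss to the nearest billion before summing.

Year 1991: gap = -2.7 × (8.41 - 4.92) = -9.423%, loss ≈ 15390 × 9.423/100 ≈ 1450.
Year 1992: gap = -2.7 × (10.06 - 4.92) = -13.878%, loss ≈ 15390 × 13.878/100 ≈ 2136.
Year 1993: gap = -2.7 × (9.41 - 4.92) = -12.123%, loss ≈ 15390 × 12.123/100 ≈ 1866.
Year 1994: gap = -2.7 × (9.87 - 4.92) = -13.365%, loss ≈ 15390 × 13.365/100 ≈ 2057.
Year 1995: gap = -2.7 × (9.43 - 4.92) = -12.177%, loss ≈ 15390 × 12.177/100 ≈ 1874.
Total lost output = 1450 + 2136 + 1866 + 2057 + 1874 = 9383 billion.

$9,383 billion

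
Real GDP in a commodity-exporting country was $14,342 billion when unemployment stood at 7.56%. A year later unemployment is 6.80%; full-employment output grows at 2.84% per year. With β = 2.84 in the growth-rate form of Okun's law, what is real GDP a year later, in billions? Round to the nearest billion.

$15,059 billion

Δu = 6.8 - 7.56 = -0.76 points.
Okun's law (growth form): g_Y = g_Y* - β × Δu = 2.84 - 2.84 × (-0.76) = 2.84 + 2.1584 = 4.9984%.
Real GDP in the next year = 14342 × (1 + 4.9984/100) = 14342 × 1.049984 ≈ 15059 billion.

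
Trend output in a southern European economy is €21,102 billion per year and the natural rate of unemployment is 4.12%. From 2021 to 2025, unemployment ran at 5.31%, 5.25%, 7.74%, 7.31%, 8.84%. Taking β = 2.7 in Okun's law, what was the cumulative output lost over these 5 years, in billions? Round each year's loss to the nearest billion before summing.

€7,892 billion

Year 2021: gap = -2.7 × (5.31 - 4.12) = -3.213%, loss ≈ 21102 × 3.213/100 ≈ 678.
Year 2022: gap = -2.7 × (5.25 - 4.12) = -3.051%, loss ≈ 21102 × 3.051/100 ≈ 644.
Year 2023: gap = -2.7 × (7.74 - 4.12) = -9.774%, loss ≈ 21102 × 9.774/100 ≈ 2063.
Year 2024: gap = -2.7 × (7.31 - 4.12) = -8.613%, loss ≈ 21102 × 8.613/100 ≈ 1818.
Year 2025: gap = -2.7 × (8.84 - 4.12) = -12.744%, loss ≈ 21102 × 12.744/100 ≈ 2689.
Total lost output = 678 + 644 + 2063 + 1818 + 2689 = 7892 billion.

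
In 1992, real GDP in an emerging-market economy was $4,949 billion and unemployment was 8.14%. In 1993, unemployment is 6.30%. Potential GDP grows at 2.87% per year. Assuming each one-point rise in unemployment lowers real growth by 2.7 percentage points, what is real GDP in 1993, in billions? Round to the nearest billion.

Δu = 6.3 - 8.14 = -1.84 points.
Okun's law (growth form): g_Y = g_Y* - β × Δu = 2.87 - 2.7 × (-1.84) = 2.87 + 4.968 = 7.838%.
Real GDP in the next year = 4949 × (1 + 7.838/100) = 4949 × 1.07838 ≈ 5337 billion.

$5,337 billion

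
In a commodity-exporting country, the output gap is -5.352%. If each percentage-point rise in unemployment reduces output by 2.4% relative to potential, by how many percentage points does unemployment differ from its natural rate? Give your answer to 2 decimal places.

2.23 percentage points

Okun's law: output gap = -β × (u - u*), so u - u* = -(output gap)/β.
u - u* = -(-5.352)/2.4 = 2.23 percentage points.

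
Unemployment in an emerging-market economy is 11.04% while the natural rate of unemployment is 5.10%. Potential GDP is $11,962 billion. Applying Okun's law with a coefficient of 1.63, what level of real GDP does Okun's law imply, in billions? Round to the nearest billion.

$10,804 billion

Unemployment gap = 11.04 - 5.1 = 5.94 points, so the output gap is -1.63 × 5.94 = -9.6822%.
Actual GDP = 11962 × (1 - 9.6822/100) = 11962 × 0.903178 ≈ 10804 billion.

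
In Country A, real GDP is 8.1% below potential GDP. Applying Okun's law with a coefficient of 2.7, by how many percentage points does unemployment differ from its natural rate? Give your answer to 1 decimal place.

3.0 percentage points

Okun's law: output gap = -β × (u - u*), so u - u* = -(output gap)/β.
u - u* = -(-8.1)/2.7 = 3 percentage points.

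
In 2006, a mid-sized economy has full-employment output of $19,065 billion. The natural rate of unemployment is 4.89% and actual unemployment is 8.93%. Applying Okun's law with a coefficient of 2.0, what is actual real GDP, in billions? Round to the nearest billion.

Unemployment gap = 8.93 - 4.89 = 4.04 points, so the output gap is -2 × 4.04 = -8.08%.
Actual GDP = 19065 × (1 - 8.08/100) = 19065 × 0.9192 ≈ 17525 billion.

$17,525 billion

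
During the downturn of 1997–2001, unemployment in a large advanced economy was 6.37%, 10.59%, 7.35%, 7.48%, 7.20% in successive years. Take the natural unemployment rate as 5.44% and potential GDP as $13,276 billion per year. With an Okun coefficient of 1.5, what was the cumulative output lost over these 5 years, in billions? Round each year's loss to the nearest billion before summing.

Year 1997: gap = -1.5 × (6.37 - 5.44) = -1.395%, loss ≈ 13276 × 1.395/100 ≈ 185.
Year 1998: gap = -1.5 × (10.59 - 5.44) = -7.725%, loss ≈ 13276 × 7.725/100 ≈ 1026.
Year 1999: gap = -1.5 × (7.35 - 5.44) = -2.865%, loss ≈ 13276 × 2.865/100 ≈ 380.
Year 2000: gap = -1.5 × (7.48 - 5.44) = -3.06%, loss ≈ 13276 × 3.06/100 ≈ 406.
Year 2001: gap = -1.5 × (7.2 - 5.44) = -2.64%, loss ≈ 13276 × 2.64/100 ≈ 350.
Total lost output = 185 + 1026 + 380 + 406 + 350 = 2347 billion.

$2,347 billion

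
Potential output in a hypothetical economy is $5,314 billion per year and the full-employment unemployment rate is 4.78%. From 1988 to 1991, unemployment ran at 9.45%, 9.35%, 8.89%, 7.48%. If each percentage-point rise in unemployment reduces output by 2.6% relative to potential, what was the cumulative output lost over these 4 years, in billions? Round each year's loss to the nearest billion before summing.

Year 1988: gap = -2.6 × (9.45 - 4.78) = -12.142%, loss ≈ 5314 × 12.142/100 ≈ 645.
Year 1989: gap = -2.6 × (9.35 - 4.78) = -11.882%, loss ≈ 5314 × 11.882/100 ≈ 631.
Year 1990: gap = -2.6 × (8.89 - 4.78) = -10.686%, loss ≈ 5314 × 10.686/100 ≈ 568.
Year 1991: gap = -2.6 × (7.48 - 4.78) = -7.02%, loss ≈ 5314 × 7.02/100 ≈ 373.
Total lost output = 645 + 631 + 568 + 373 = 2217 billion.

$2,217 billion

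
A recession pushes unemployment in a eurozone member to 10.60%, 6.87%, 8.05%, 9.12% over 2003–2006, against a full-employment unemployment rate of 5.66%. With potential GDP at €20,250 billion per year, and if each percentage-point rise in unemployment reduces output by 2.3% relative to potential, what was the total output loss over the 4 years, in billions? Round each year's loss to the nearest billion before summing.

€5,589 billion

Year 2003: gap = -2.3 × (10.6 - 5.66) = -11.362%, loss ≈ 20250 × 11.362/100 ≈ 2301.
Year 2004: gap = -2.3 × (6.87 - 5.66) = -2.783%, loss ≈ 20250 × 2.783/100 ≈ 564.
Year 2005: gap = -2.3 × (8.05 - 5.66) = -5.497%, loss ≈ 20250 × 5.497/100 ≈ 1113.
Year 2006: gap = -2.3 × (9.12 - 5.66) = -7.958%, loss ≈ 20250 × 7.958/100 ≈ 1611.
Total lost output = 2301 + 564 + 1113 + 1611 = 5589 billion.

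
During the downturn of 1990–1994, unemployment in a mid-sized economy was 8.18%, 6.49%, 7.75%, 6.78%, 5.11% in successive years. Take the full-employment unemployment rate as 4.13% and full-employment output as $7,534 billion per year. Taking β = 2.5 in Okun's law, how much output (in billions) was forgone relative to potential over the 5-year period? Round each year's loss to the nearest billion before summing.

$2,574 billion

Year 1990: gap = -2.5 × (8.18 - 4.13) = -10.125%, loss ≈ 7534 × 10.125/100 ≈ 763.
Year 1991: gap = -2.5 × (6.49 - 4.13) = -5.9%, loss ≈ 7534 × 5.9/100 ≈ 445.
Year 1992: gap = -2.5 × (7.75 - 4.13) = -9.05%, loss ≈ 7534 × 9.05/100 ≈ 682.
Year 1993: gap = -2.5 × (6.78 - 4.13) = -6.625%, loss ≈ 7534 × 6.625/100 ≈ 499.
Year 1994: gap = -2.5 × (5.11 - 4.13) = -2.45%, loss ≈ 7534 × 2.45/100 ≈ 185.
Total lost output = 763 + 445 + 682 + 499 + 185 = 2574 billion.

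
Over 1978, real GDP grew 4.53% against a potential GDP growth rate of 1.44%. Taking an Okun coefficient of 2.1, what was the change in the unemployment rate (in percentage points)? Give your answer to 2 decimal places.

Growth-rate Okun's law: g_Y = g_Y* - β × Δu, so Δu = (g_Y* - g_Y)/β.
Δu = (1.44 - 4.53)/2.1 = -3.09/2.1 = -1.47 percentage points.

-1.47 percentage points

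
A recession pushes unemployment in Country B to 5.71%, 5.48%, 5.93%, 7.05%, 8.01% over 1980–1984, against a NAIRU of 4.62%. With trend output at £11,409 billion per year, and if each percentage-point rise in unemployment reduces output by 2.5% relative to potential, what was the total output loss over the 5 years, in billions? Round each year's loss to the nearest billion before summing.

£2,590 billion

Year 1980: gap = -2.5 × (5.71 - 4.62) = -2.725%, loss ≈ 11409 × 2.725/100 ≈ 311.
Year 1981: gap = -2.5 × (5.48 - 4.62) = -2.15%, loss ≈ 11409 × 2.15/100 ≈ 245.
Year 1982: gap = -2.5 × (5.93 - 4.62) = -3.275%, loss ≈ 11409 × 3.275/100 ≈ 374.
Year 1983: gap = -2.5 × (7.05 - 4.62) = -6.075%, loss ≈ 11409 × 6.075/100 ≈ 693.
Year 1984: gap = -2.5 × (8.01 - 4.62) = -8.475%, loss ≈ 11409 × 8.475/100 ≈ 967.
Total lost output = 311 + 245 + 374 + 693 + 967 = 2590 billion.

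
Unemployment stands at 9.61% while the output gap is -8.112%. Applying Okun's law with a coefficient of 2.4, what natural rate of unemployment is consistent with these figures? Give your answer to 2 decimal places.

6.23%

From Okun's law, u - u* = -(output gap)/β = -(-8.112)/2.4 = 3.38 points.
So u* = 9.61 - 3.38 = 6.23%.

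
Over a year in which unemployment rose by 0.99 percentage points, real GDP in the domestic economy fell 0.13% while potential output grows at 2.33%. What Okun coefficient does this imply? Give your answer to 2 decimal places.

β ≈ 2.48

Growth form: g_Y = g_Y* - β × Δu, so β = (g_Y* - g_Y)/Δu.
β = (2.33 + 0.13)/0.99 = 2.46/0.99 = 2.48.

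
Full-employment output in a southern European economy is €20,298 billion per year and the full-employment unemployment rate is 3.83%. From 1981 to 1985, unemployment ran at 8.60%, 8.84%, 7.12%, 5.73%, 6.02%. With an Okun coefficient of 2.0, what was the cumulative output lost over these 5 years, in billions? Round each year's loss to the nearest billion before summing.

€6,966 billion

Year 1981: gap = -2.0 × (8.6 - 3.83) = -9.54%, loss ≈ 20298 × 9.54/100 ≈ 1936.
Year 1982: gap = -2.0 × (8.84 - 3.83) = -10.02%, loss ≈ 20298 × 10.02/100 ≈ 2034.
Year 1983: gap = -2.0 × (7.12 - 3.83) = -6.58%, loss ≈ 20298 × 6.58/100 ≈ 1336.
Year 1984: gap = -2.0 × (5.73 - 3.83) = -3.8%, loss ≈ 20298 × 3.8/100 ≈ 771.
Year 1985: gap = -2.0 × (6.02 - 3.83) = -4.38%, loss ≈ 20298 × 4.38/100 ≈ 889.
Total lost output = 1936 + 2034 + 1336 + 771 + 889 = 6966 billion.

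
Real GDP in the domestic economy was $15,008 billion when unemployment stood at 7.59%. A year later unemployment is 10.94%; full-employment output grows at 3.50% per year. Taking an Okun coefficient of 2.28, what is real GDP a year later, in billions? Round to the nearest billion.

Δu = 10.94 - 7.59 = 3.35 points.
Okun's law (growth form): g_Y = g_Y* - β × Δu = 3.50 - 2.28 × (3.35) = 3.5 - 7.638 = -4.138%.
Real GDP in the next year = 15008 × (1 - 4.138/100) = 15008 × 0.95862 ≈ 14387 billion.

$14,387 billion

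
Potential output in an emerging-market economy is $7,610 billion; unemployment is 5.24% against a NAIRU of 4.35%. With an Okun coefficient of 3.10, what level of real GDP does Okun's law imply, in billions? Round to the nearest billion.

Unemployment gap = 5.24 - 4.35 = 0.89 points, so the output gap is -3.1 × 0.89 = -2.759%.
Actual GDP = 7610 × (1 - 2.759/100) = 7610 × 0.97241 ≈ 7400 billion.

$7,400 billion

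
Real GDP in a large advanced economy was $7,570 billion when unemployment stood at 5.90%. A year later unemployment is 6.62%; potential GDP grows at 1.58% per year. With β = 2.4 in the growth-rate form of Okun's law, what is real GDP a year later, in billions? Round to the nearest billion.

Δu = 6.62 - 5.9 = 0.72 points.
Okun's law (growth form): g_Y = g_Y* - β × Δu = 1.58 - 2.4 × (0.72) = 1.58 - 1.728 = -0.148%.
Real GDP in the next year = 7570 × (1 - 0.148/100) = 7570 × 0.99852 ≈ 7559 billion.

$7,559 billion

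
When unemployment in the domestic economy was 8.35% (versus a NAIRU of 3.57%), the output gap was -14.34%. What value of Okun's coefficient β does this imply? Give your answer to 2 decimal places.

β ≈ 3.00

Okun's law: output gap = -β × (u - u*).
-14.34 = -β × (8.35 - 3.57) = -β × 4.78, so β = 14.34/4.78 = 3.00.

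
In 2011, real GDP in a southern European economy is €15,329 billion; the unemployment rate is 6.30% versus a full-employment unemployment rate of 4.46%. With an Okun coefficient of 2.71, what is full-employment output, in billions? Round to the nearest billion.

€16,133 billion

Unemployment gap = 6.3 - 4.46 = 1.84 points, so output gap = -2.71 × 1.84 = -4.9864%.
Since Y = Y* × (1 + gap/100), Y* = 15329/0.950136 ≈ 16133 billion.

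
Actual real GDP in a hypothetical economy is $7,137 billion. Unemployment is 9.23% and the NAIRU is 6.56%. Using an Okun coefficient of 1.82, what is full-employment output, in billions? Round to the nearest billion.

$7,502 billion

Unemployment gap = 9.23 - 6.56 = 2.67 points, so output gap = -1.82 × 2.67 = -4.8594%.
Since Y = Y* × (1 + gap/100), Y* = 7137/0.951406 ≈ 7502 billion.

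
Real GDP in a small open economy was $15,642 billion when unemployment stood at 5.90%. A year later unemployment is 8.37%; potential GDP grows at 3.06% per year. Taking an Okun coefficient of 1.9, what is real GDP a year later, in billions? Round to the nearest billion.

$15,387 billion

Δu = 8.37 - 5.9 = 2.47 points.
Okun's law (growth form): g_Y = g_Y* - β × Δu = 3.06 - 1.9 × (2.47) = 3.06 - 4.693 = -1.633%.
Real GDP in the next year = 15642 × (1 - 1.633/100) = 15642 × 0.98367 ≈ 15387 billion.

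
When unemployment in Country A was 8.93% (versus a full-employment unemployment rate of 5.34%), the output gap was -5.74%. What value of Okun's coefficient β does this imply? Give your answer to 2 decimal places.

Okun's law: output gap = -β × (u - u*).
-5.74 = -β × (8.93 - 5.34) = -β × 3.59, so β = 5.74/3.59 = 1.60.

β ≈ 1.60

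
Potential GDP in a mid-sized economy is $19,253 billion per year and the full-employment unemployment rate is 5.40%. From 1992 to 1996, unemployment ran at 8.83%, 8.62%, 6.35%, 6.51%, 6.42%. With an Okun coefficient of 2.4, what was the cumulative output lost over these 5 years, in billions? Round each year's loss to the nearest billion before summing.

$4,496 billion

Year 1992: gap = -2.4 × (8.83 - 5.4) = -8.232%, loss ≈ 19253 × 8.232/100 ≈ 1585.
Year 1993: gap = -2.4 × (8.62 - 5.4) = -7.728%, loss ≈ 19253 × 7.728/100 ≈ 1488.
Year 1994: gap = -2.4 × (6.35 - 5.4) = -2.28%, loss ≈ 19253 × 2.28/100 ≈ 439.
Year 1995: gap = -2.4 × (6.51 - 5.4) = -2.664%, loss ≈ 19253 × 2.664/100 ≈ 513.
Year 1996: gap = -2.4 × (6.42 - 5.4) = -2.448%, loss ≈ 19253 × 2.448/100 ≈ 471.
Total lost output = 1585 + 1488 + 439 + 513 + 471 = 4496 billion.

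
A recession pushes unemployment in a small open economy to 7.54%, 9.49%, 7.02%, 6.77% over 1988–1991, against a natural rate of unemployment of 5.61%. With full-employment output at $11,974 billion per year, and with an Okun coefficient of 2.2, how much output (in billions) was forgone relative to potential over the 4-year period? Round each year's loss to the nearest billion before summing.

Year 1988: gap = -2.2 × (7.54 - 5.61) = -4.246%, loss ≈ 11974 × 4.246/100 ≈ 508.
Year 1989: gap = -2.2 × (9.49 - 5.61) = -8.536%, loss ≈ 11974 × 8.536/100 ≈ 1022.
Year 1990: gap = -2.2 × (7.02 - 5.61) = -3.102%, loss ≈ 11974 × 3.102/100 ≈ 371.
Year 1991: gap = -2.2 × (6.77 - 5.61) = -2.552%, loss ≈ 11974 × 2.552/100 ≈ 306.
Total lost output = 508 + 1022 + 371 + 306 = 2207 billion.

$2,207 billion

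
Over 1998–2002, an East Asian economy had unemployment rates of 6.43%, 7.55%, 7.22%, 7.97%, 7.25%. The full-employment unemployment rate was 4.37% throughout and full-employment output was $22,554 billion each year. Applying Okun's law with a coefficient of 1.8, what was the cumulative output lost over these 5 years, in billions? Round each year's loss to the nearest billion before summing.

Year 1998: gap = -1.8 × (6.43 - 4.37) = -3.708%, loss ≈ 22554 × 3.708/100 ≈ 836.
Year 1999: gap = -1.8 × (7.55 - 4.37) = -5.724%, loss ≈ 22554 × 5.724/100 ≈ 1291.
Year 2000: gap = -1.8 × (7.22 - 4.37) = -5.13%, loss ≈ 22554 × 5.13/100 ≈ 1157.
Year 2001: gap = -1.8 × (7.97 - 4.37) = -6.48%, loss ≈ 22554 × 6.48/100 ≈ 1461.
Year 2002: gap = -1.8 × (7.25 - 4.37) = -5.184%, loss ≈ 22554 × 5.184/100 ≈ 1169.
Total lost output = 836 + 1291 + 1157 + 1461 + 1169 = 5914 billion.

$5,914 billion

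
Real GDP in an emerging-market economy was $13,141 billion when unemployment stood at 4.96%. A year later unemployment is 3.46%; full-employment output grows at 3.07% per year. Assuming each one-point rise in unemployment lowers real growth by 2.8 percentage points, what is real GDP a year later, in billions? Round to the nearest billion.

$14,096 billion

Δu = 3.46 - 4.96 = -1.5 points.
Okun's law (growth form): g_Y = g_Y* - β × Δu = 3.07 - 2.8 × (-1.50) = 3.07 + 4.2 = 7.27%.
Real GDP in the next year = 13141 × (1 + 7.27/100) = 13141 × 1.0727 ≈ 14096 billion.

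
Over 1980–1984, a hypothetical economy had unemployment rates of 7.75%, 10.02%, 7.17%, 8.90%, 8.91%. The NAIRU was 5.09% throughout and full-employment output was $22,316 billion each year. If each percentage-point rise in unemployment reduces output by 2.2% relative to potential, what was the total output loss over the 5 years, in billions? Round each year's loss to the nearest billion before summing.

Year 1980: gap = -2.2 × (7.75 - 5.09) = -5.852%, loss ≈ 22316 × 5.852/100 ≈ 1306.
Year 1981: gap = -2.2 × (10.02 - 5.09) = -10.846%, loss ≈ 22316 × 10.846/100 ≈ 2420.
Year 1982: gap = -2.2 × (7.17 - 5.09) = -4.576%, loss ≈ 22316 × 4.576/100 ≈ 1021.
Year 1983: gap = -2.2 × (8.9 - 5.09) = -8.382%, loss ≈ 22316 × 8.382/100 ≈ 1871.
Year 1984: gap = -2.2 × (8.91 - 5.09) = -8.404%, loss ≈ 22316 × 8.404/100 ≈ 1875.
Total lost output = 1306 + 2420 + 1021 + 1871 + 1875 = 8493 billion.

$8,493 billion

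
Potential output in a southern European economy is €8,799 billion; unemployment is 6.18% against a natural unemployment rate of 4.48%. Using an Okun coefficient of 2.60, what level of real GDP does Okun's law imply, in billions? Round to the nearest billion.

Unemployment gap = 6.18 - 4.48 = 1.7 points, so the output gap is -2.6 × 1.7 = -4.42%.
Actual GDP = 8799 × (1 - 4.42/100) = 8799 × 0.9558 ≈ 8410 billion.

€8,410 billion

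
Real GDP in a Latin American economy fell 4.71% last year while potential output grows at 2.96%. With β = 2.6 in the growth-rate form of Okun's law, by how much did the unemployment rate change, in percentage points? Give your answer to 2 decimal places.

Growth-rate Okun's law: g_Y = g_Y* - β × Δu, so Δu = (g_Y* - g_Y)/β.
Δu = (2.96 + 4.71)/2.6 = 7.67/2.6 = 2.95 percentage points.

2.95 percentage points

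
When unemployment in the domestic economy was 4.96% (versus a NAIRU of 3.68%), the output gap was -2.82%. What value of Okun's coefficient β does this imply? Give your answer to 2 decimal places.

β ≈ 2.20

Okun's law: output gap = -β × (u - u*).
-2.82 = -β × (4.96 - 3.68) = -β × 1.28, so β = 2.82/1.28 = 2.20.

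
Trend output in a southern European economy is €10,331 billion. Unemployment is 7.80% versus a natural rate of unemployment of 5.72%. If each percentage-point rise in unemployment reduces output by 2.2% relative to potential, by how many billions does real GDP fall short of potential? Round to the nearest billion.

Output gap = -2.2 × (7.8 - 5.72) = -2.2 × 2.08 = -4.576%.
Actual GDP ≈ 10331 × 0.95424 ≈ 9858 billion, so the shortfall is 10331 - 9858 = 473 billion.

€473 billion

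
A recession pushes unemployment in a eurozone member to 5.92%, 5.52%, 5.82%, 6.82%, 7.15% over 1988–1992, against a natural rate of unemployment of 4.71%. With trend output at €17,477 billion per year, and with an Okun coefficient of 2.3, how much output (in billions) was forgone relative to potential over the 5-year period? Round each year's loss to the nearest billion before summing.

Year 1988: gap = -2.3 × (5.92 - 4.71) = -2.783%, loss ≈ 17477 × 2.783/100 ≈ 486.
Year 1989: gap = -2.3 × (5.52 - 4.71) = -1.863%, loss ≈ 17477 × 1.863/100 ≈ 326.
Year 1990: gap = -2.3 × (5.82 - 4.71) = -2.553%, loss ≈ 17477 × 2.553/100 ≈ 446.
Year 1991: gap = -2.3 × (6.82 - 4.71) = -4.853%, loss ≈ 17477 × 4.853/100 ≈ 848.
Year 1992: gap = -2.3 × (7.15 - 4.71) = -5.612%, loss ≈ 17477 × 5.612/100 ≈ 981.
Total lost output = 486 + 326 + 446 + 848 + 981 = 3087 billion.

€3,087 billion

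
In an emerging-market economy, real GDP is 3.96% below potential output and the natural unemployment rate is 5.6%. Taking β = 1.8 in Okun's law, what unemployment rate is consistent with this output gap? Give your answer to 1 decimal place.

From Okun's law, u - u* = -(output gap)/β = -(-3.96)/1.8 = 2.2 points.
So u = 5.6 + 2.2 = 7.8%.

7.8%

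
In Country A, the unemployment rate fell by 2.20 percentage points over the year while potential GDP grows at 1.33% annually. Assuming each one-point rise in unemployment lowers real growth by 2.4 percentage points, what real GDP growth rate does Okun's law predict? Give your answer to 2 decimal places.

6.61%

Growth-rate Okun's law: g_Y = g_Y* - β × Δu.
g_Y = 1.33 - 2.4 × (-2.20) = 1.33 + 5.28 = 6.61%, i.e. 6.61% to 2 d.p.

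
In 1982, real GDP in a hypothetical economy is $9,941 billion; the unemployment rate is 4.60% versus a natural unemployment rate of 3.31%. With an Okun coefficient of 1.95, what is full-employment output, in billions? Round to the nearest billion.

$10,198 billion

Unemployment gap = 4.6 - 3.31 = 1.29 points, so output gap = -1.95 × 1.29 = -2.5155%.
Since Y = Y* × (1 + gap/100), Y* = 9941/0.974845 ≈ 10198 billion.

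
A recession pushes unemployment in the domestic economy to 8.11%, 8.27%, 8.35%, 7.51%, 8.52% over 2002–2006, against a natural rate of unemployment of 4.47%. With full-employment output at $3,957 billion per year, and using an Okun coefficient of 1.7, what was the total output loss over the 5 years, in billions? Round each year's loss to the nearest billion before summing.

Year 2002: gap = -1.7 × (8.11 - 4.47) = -6.188%, loss ≈ 3957 × 6.188/100 ≈ 245.
Year 2003: gap = -1.7 × (8.27 - 4.47) = -6.46%, loss ≈ 3957 × 6.46/100 ≈ 256.
Year 2004: gap = -1.7 × (8.35 - 4.47) = -6.596%, loss ≈ 3957 × 6.596/100 ≈ 261.
Year 2005: gap = -1.7 × (7.51 - 4.47) = -5.168%, loss ≈ 3957 × 5.168/100 ≈ 204.
Year 2006: gap = -1.7 × (8.52 - 4.47) = -6.885%, loss ≈ 3957 × 6.885/100 ≈ 272.
Total lost output = 245 + 256 + 261 + 204 + 272 = 1238 billion.

$1,238 billion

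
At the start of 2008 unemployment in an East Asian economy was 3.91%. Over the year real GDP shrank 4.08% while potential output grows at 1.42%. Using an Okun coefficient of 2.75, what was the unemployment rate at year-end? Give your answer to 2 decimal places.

5.91%

Growth-rate Okun's law: g_Y = g_Y* - β × Δu, so Δu = (g_Y* - g_Y)/β.
Δu = (1.42 + 4.08)/2.75 = 5.5/2.75 = 2.00 percentage points.
Year-end unemployment = 3.91 + 2 = 5.91%.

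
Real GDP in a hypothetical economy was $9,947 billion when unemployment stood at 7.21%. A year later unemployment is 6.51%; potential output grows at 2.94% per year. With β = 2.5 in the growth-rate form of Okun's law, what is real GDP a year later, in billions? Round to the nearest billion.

$10,414 billion

Δu = 6.51 - 7.21 = -0.7 points.
Okun's law (growth form): g_Y = g_Y* - β × Δu = 2.94 - 2.5 × (-0.70) = 2.94 + 1.75 = 4.69%.
Real GDP in the next year = 9947 × (1 + 4.69/100) = 9947 × 1.0469 ≈ 10414 billion.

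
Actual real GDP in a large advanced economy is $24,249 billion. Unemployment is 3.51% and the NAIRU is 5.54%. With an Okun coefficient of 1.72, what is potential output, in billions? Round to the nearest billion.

$23,431 billion

Unemployment gap = 3.51 - 5.54 = -2.03 points, so output gap = -1.72 × (-2.03) = 3.4916%.
Since Y = Y* × (1 + gap/100), Y* = 24249/1.034916 ≈ 23431 billion.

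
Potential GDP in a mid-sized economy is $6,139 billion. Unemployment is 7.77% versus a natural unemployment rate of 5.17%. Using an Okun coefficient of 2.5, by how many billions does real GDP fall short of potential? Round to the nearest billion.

Output gap = -2.5 × (7.77 - 5.17) = -2.5 × 2.6 = -6.5%.
Actual GDP ≈ 6139 × 0.935 ≈ 5740 billion, so the shortfall is 6139 - 5740 = 399 billion.

$399 billion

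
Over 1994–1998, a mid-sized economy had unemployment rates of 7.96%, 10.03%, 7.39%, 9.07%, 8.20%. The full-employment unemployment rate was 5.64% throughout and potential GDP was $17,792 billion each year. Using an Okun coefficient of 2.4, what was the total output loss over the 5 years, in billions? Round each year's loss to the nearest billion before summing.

$6,171 billion

Year 1994: gap = -2.4 × (7.96 - 5.64) = -5.568%, loss ≈ 17792 × 5.568/100 ≈ 991.
Year 1995: gap = -2.4 × (10.03 - 5.64) = -10.536%, loss ≈ 17792 × 10.536/100 ≈ 1875.
Year 1996: gap = -2.4 × (7.39 - 5.64) = -4.2%, loss ≈ 17792 × 4.2/100 ≈ 747.
Year 1997: gap = -2.4 × (9.07 - 5.64) = -8.232%, loss ≈ 17792 × 8.232/100 ≈ 1465.
Year 1998: gap = -2.4 × (8.2 - 5.64) = -6.144%, loss ≈ 17792 × 6.144/100 ≈ 1093.
Total lost output = 991 + 1875 + 747 + 1465 + 1093 = 6171 billion.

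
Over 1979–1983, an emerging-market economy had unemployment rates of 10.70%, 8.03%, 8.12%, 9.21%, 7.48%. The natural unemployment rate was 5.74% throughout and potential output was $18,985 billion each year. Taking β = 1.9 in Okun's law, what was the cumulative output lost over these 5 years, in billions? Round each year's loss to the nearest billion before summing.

Year 1979: gap = -1.9 × (10.7 - 5.74) = -9.424%, loss ≈ 18985 × 9.424/100 ≈ 1789.
Year 1980: gap = -1.9 × (8.03 - 5.74) = -4.351%, loss ≈ 18985 × 4.351/100 ≈ 826.
Year 1981: gap = -1.9 × (8.12 - 5.74) = -4.522%, loss ≈ 18985 × 4.522/100 ≈ 859.
Year 1982: gap = -1.9 × (9.21 - 5.74) = -6.593%, loss ≈ 18985 × 6.593/100 ≈ 1252.
Year 1983: gap = -1.9 × (7.48 - 5.74) = -3.306%, loss ≈ 18985 × 3.306/100 ≈ 628.
Total lost output = 1789 + 826 + 859 + 1252 + 628 = 5354 billion.

$5,354 billion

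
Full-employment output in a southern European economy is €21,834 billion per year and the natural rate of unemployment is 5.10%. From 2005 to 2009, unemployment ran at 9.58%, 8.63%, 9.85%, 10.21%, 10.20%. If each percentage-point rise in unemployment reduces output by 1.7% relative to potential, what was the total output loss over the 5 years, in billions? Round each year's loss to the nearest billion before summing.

Year 2005: gap = -1.7 × (9.58 - 5.1) = -7.616%, loss ≈ 21834 × 7.616/100 ≈ 1663.
Year 2006: gap = -1.7 × (8.63 - 5.1) = -6.001%, loss ≈ 21834 × 6.001/100 ≈ 1310.
Year 2007: gap = -1.7 × (9.85 - 5.1) = -8.075%, loss ≈ 21834 × 8.075/100 ≈ 1763.
Year 2008: gap = -1.7 × (10.21 - 5.1) = -8.687%, loss ≈ 21834 × 8.687/100 ≈ 1897.
Year 2009: gap = -1.7 × (10.2 - 5.1) = -8.67%, loss ≈ 21834 × 8.67/100 ≈ 1893.
Total lost output = 1663 + 1310 + 1763 + 1897 + 1893 = 8526 billion.

€8,526 billion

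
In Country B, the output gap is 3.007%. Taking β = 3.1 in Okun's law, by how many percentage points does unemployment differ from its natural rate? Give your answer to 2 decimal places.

-0.97 percentage points

Okun's law: output gap = -β × (u - u*), so u - u* = -(output gap)/β.
u - u* = -(3.007)/3.1 = -0.97 percentage points.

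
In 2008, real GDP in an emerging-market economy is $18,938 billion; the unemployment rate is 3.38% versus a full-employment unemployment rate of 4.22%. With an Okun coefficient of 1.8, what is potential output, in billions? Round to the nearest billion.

$18,656 billion

Unemployment gap = 3.38 - 4.22 = -0.84 points, so output gap = -1.8 × (-0.84) = 1.512%.
Since Y = Y* × (1 + gap/100), Y* = 18938/1.01512 ≈ 18656 billion.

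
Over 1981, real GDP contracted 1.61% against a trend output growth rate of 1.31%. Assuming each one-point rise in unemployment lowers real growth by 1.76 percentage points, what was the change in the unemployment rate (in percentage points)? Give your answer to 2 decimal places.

1.66 percentage points

Growth-rate Okun's law: g_Y = g_Y* - β × Δu, so Δu = (g_Y* - g_Y)/β.
Δu = (1.31 + 1.61)/1.76 = 2.92/1.76 = 1.66 percentage points.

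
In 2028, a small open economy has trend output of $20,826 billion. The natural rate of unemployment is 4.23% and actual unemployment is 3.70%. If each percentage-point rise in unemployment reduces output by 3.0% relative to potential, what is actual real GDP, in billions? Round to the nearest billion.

Unemployment gap = 3.7 - 4.23 = -0.53 points, so the output gap is -3 × (-0.53) = 1.59%.
Actual GDP = 20826 × (1 + 1.59/100) = 20826 × 1.0159 ≈ 21157 billion.

$21,157 billion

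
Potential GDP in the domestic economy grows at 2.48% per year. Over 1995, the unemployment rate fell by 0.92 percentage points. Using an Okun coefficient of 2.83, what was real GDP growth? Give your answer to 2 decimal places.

5.08%

Growth-rate Okun's law: g_Y = g_Y* - β × Δu.
g_Y = 2.48 - 2.83 × (-0.92) = 2.48 + 2.6036 = 5.0836%, i.e. 5.08% to 2 d.p.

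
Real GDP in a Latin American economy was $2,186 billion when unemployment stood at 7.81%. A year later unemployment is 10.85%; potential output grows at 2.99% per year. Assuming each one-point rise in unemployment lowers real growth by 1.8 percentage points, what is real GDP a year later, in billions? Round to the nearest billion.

$2,132 billion

Δu = 10.85 - 7.81 = 3.04 points.
Okun's law (growth form): g_Y = g_Y* - β × Δu = 2.99 - 1.8 × (3.04) = 2.99 - 5.472 = -2.482%.
Real GDP in the next year = 2186 × (1 - 2.482/100) = 2186 × 0.97518 ≈ 2132 billion.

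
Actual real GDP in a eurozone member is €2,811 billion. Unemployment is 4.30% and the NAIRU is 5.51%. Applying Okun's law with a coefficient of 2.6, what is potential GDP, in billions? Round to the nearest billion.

Unemployment gap = 4.3 - 5.51 = -1.21 points, so output gap = -2.6 × (-1.21) = 3.146%.
Since Y = Y* × (1 + gap/100), Y* = 2811/1.03146 ≈ 2725 billion.

€2,725 billion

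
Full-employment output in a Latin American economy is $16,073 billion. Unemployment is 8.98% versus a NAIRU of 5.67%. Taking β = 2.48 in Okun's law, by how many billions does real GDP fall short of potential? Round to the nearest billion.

Output gap = -2.48 × (8.98 - 5.67) = -2.48 × 3.31 = -8.2088%.
Actual GDP ≈ 16073 × 0.917912 ≈ 14754 billion, so the shortfall is 16073 - 14754 = 1319 billion.

$1,319 billion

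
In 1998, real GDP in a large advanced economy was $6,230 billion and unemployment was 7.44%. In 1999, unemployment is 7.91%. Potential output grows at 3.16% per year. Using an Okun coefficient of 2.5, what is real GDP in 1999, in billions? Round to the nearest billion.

$6,354 billion

Δu = 7.91 - 7.44 = 0.47 points.
Okun's law (growth form): g_Y = g_Y* - β × Δu = 3.16 - 2.5 × (0.47) = 3.16 - 1.175 = 1.985%.
Real GDP in the next year = 6230 × (1 + 1.985/100) = 6230 × 1.01985 ≈ 6354 billion.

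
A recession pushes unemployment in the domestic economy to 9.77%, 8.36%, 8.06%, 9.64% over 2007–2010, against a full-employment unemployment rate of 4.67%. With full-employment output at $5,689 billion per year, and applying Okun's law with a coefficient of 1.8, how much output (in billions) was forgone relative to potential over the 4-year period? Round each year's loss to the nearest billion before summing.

Year 2007: gap = -1.8 × (9.77 - 4.67) = -9.18%, loss ≈ 5689 × 9.18/100 ≈ 522.
Year 2008: gap = -1.8 × (8.36 - 4.67) = -6.642%, loss ≈ 5689 × 6.642/100 ≈ 378.
Year 2009: gap = -1.8 × (8.06 - 4.67) = -6.102%, loss ≈ 5689 × 6.102/100 ≈ 347.
Year 2010: gap = -1.8 × (9.64 - 4.67) = -8.946%, loss ≈ 5689 × 8.946/100 ≈ 509.
Total lost output = 522 + 378 + 347 + 509 = 1756 billion.

$1,756 billion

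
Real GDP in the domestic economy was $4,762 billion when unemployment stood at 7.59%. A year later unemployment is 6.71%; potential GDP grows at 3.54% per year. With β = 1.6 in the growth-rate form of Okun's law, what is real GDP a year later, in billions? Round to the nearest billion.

$4,998 billion

Δu = 6.71 - 7.59 = -0.88 points.
Okun's law (growth form): g_Y = g_Y* - β × Δu = 3.54 - 1.6 × (-0.88) = 3.54 + 1.408 = 4.948%.
Real GDP in the next year = 4762 × (1 + 4.948/100) = 4762 × 1.04948 ≈ 4998 billion.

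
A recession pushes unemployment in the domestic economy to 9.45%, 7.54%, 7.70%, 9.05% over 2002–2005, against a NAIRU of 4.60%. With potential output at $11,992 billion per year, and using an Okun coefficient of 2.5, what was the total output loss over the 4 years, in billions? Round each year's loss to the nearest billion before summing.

Year 2002: gap = -2.5 × (9.45 - 4.6) = -12.125%, loss ≈ 11992 × 12.125/100 ≈ 1454.
Year 2003: gap = -2.5 × (7.54 - 4.6) = -7.35%, loss ≈ 11992 × 7.35/100 ≈ 881.
Year 2004: gap = -2.5 × (7.7 - 4.6) = -7.75%, loss ≈ 11992 × 7.75/100 ≈ 929.
Year 2005: gap = -2.5 × (9.05 - 4.6) = -11.125%, loss ≈ 11992 × 11.125/100 ≈ 1334.
Total lost output = 1454 + 881 + 929 + 1334 = 4598 billion.

$4,598 billion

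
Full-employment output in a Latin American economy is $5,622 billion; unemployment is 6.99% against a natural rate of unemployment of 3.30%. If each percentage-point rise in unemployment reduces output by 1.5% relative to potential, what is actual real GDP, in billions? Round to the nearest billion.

Unemployment gap = 6.99 - 3.3 = 3.69 points, so the output gap is -1.5 × 3.69 = -5.535%.
Actual GDP = 5622 × (1 - 5.535/100) = 5622 × 0.94465 ≈ 5311 billion.

$5,311 billion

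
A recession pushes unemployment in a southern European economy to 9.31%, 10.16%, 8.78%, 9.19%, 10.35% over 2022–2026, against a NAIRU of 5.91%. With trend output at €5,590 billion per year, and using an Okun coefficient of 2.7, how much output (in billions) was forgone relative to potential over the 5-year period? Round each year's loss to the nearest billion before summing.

€2,752 billion

Year 2022: gap = -2.7 × (9.31 - 5.91) = -9.18%, loss ≈ 5590 × 9.18/100 ≈ 513.
Year 2023: gap = -2.7 × (10.16 - 5.91) = -11.475%, loss ≈ 5590 × 11.475/100 ≈ 641.
Year 2024: gap = -2.7 × (8.78 - 5.91) = -7.749%, loss ≈ 5590 × 7.749/100 ≈ 433.
Year 2025: gap = -2.7 × (9.19 - 5.91) = -8.856%, loss ≈ 5590 × 8.856/100 ≈ 495.
Year 2026: gap = -2.7 × (10.35 - 5.91) = -11.988%, loss ≈ 5590 × 11.988/100 ≈ 670.
Total lost output = 513 + 641 + 433 + 495 + 670 = 2752 billion.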